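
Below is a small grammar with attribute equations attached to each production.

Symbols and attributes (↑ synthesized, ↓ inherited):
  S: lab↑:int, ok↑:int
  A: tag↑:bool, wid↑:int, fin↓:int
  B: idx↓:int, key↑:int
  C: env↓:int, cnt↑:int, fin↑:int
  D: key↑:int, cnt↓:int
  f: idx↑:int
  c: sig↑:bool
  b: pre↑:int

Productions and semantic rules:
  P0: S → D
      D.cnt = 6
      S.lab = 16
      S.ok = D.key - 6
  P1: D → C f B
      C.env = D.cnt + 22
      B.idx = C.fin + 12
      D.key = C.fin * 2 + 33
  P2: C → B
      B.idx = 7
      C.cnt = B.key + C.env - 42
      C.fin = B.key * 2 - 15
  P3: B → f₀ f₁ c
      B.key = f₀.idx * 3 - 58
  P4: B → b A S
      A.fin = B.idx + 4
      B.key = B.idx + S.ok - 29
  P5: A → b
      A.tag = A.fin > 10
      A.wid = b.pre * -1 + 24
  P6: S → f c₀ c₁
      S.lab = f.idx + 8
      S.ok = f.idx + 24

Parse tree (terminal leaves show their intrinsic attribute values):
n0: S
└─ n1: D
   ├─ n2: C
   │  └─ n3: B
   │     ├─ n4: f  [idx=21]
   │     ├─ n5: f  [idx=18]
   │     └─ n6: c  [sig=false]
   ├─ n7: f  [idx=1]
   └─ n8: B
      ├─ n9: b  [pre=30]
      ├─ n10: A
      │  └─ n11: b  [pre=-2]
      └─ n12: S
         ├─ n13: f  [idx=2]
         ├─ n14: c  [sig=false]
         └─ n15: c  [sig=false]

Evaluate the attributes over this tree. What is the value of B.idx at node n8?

1. n1.cnt = 6  [6]
2. n2.env = 28  [D.cnt + 22]
3. n3.idx = 7  [7]
4. n4.idx = 21  [terminal]
5. n5.idx = 18  [terminal]
6. n6.sig = false  [terminal]
7. n3.key = 5  [f₀.idx * 3 - 58]
8. n2.cnt = -9  [B.key + C.env - 42]
9. n2.fin = -5  [B.key * 2 - 15]
10. n7.idx = 1  [terminal]
11. n8.idx = 7  [C.fin + 12]
12. n9.pre = 30  [terminal]
13. n10.fin = 11  [B.idx + 4]
14. n11.pre = -2  [terminal]
15. n10.tag = true  [A.fin > 10]
16. n10.wid = 26  [b.pre * -1 + 24]
17. n13.idx = 2  [terminal]
18. n14.sig = false  [terminal]
19. n15.sig = false  [terminal]
20. n12.lab = 10  [f.idx + 8]
21. n12.ok = 26  [f.idx + 24]
22. n8.key = 4  [B.idx + S.ok - 29]
23. n1.key = 23  [C.fin * 2 + 33]
24. n0.lab = 16  [16]
25. n0.ok = 17  [D.key - 6]

7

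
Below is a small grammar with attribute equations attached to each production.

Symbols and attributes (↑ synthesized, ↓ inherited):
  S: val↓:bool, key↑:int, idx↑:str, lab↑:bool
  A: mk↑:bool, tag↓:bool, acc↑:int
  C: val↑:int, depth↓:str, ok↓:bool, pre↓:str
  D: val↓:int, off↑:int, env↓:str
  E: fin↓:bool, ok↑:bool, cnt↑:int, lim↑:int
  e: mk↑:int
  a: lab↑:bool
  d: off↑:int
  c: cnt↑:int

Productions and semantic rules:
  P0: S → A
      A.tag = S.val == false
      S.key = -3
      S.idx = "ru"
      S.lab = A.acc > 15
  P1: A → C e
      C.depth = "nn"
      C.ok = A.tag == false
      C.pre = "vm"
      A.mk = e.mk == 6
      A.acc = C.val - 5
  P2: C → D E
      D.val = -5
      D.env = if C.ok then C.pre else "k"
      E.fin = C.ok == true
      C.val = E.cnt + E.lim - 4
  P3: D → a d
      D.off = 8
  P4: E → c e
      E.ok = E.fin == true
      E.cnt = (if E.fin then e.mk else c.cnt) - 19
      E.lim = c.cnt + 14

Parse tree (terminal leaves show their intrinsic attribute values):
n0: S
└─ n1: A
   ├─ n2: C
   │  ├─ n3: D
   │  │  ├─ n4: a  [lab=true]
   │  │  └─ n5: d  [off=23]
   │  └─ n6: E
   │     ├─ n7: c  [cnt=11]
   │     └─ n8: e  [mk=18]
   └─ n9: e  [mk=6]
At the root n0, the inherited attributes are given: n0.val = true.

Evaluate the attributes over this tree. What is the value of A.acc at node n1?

15

1. n0.val = true  [given at root]
2. n1.tag = false  [S.val == false]
3. n2.depth = "nn"  ["nn"]
4. n2.ok = true  [A.tag == false]
5. n2.pre = "vm"  ["vm"]
6. n3.val = -5  [-5]
7. n3.env = "vm"  [if C.ok then C.pre else "k"]
8. n4.lab = true  [terminal]
9. n5.off = 23  [terminal]
10. n3.off = 8  [8]
11. n6.fin = true  [C.ok == true]
12. n7.cnt = 11  [terminal]
13. n8.mk = 18  [terminal]
14. n6.ok = true  [E.fin == true]
15. n6.cnt = -1  [(if E.fin then e.mk else c.cnt) - 19]
16. n6.lim = 25  [c.cnt + 14]
17. n2.val = 20  [E.cnt + E.lim - 4]
18. n9.mk = 6  [terminal]
19. n1.mk = true  [e.mk == 6]
20. n1.acc = 15  [C.val - 5]
21. n0.key = -3  [-3]
22. n0.idx = "ru"  ["ru"]
23. n0.lab = false  [A.acc > 15]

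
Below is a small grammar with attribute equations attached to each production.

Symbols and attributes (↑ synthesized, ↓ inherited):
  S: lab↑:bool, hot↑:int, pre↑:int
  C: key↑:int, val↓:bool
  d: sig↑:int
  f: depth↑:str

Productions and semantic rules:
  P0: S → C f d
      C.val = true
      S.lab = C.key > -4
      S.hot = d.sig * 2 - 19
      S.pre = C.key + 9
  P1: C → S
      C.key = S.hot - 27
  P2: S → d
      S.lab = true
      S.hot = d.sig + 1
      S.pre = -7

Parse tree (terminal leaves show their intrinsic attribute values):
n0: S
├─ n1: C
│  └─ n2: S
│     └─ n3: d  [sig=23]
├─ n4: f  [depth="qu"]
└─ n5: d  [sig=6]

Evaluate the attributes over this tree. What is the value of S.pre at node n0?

1. n1.val = true  [true]
2. n3.sig = 23  [terminal]
3. n2.lab = true  [true]
4. n2.hot = 24  [d.sig + 1]
5. n2.pre = -7  [-7]
6. n1.key = -3  [S.hot - 27]
7. n4.depth = "qu"  [terminal]
8. n5.sig = 6  [terminal]
9. n0.lab = true  [C.key > -4]
10. n0.hot = -7  [d.sig * 2 - 19]
11. n0.pre = 6  [C.key + 9]

6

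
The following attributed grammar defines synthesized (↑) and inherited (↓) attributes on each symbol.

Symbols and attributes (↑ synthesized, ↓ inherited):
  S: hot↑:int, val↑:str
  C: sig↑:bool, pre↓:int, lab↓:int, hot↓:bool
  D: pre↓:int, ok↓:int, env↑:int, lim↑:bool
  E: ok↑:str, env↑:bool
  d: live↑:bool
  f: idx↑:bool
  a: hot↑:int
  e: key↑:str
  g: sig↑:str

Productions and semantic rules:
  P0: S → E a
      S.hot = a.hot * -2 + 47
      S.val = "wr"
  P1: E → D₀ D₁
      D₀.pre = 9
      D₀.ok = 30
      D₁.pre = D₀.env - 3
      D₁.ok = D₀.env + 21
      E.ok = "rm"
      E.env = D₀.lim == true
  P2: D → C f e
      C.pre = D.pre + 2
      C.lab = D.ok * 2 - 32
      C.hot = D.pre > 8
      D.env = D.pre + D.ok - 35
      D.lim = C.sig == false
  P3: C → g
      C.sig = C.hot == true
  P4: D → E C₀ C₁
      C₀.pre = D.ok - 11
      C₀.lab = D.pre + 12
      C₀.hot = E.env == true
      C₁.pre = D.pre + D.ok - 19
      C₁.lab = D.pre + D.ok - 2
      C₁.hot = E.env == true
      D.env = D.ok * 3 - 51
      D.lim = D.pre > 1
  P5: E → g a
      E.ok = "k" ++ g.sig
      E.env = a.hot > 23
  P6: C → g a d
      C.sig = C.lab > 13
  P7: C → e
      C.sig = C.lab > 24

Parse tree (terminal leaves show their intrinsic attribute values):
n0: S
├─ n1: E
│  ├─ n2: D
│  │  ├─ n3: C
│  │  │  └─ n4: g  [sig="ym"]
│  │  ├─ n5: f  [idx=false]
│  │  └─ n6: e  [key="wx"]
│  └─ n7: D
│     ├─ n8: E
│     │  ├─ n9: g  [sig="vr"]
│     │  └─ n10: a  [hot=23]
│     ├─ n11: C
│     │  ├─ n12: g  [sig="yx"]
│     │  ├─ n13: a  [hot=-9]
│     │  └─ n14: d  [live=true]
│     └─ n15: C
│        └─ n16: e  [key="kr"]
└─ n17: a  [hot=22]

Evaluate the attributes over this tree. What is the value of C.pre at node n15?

7

1. n2.pre = 9  [9]
2. n2.ok = 30  [30]
3. n3.pre = 11  [D.pre + 2]
4. n3.lab = 28  [D.ok * 2 - 32]
5. n3.hot = true  [D.pre > 8]
6. n4.sig = "ym"  [terminal]
7. n3.sig = true  [C.hot == true]
8. n5.idx = false  [terminal]
9. n6.key = "wx"  [terminal]
10. n2.env = 4  [D.pre + D.ok - 35]
11. n2.lim = false  [C.sig == false]
12. n7.pre = 1  [D₀.env - 3]
13. n7.ok = 25  [D₀.env + 21]
14. n9.sig = "vr"  [terminal]
15. n10.hot = 23  [terminal]
16. n8.ok = "kvr"  ["k" ++ g.sig]
17. n8.env = false  [a.hot > 23]
18. n11.pre = 14  [D.ok - 11]
19. n11.lab = 13  [D.pre + 12]
20. n11.hot = false  [E.env == true]
21. n12.sig = "yx"  [terminal]
22. n13.hot = -9  [terminal]
23. n14.live = true  [terminal]
24. n11.sig = false  [C.lab > 13]
25. n15.pre = 7  [D.pre + D.ok - 19]
26. n15.lab = 24  [D.pre + D.ok - 2]
27. n15.hot = false  [E.env == true]
28. n16.key = "kr"  [terminal]
29. n15.sig = false  [C.lab > 24]
30. n7.env = 24  [D.ok * 3 - 51]
31. n7.lim = false  [D.pre > 1]
32. n1.ok = "rm"  ["rm"]
33. n1.env = false  [D₀.lim == true]
34. n17.hot = 22  [terminal]
35. n0.hot = 3  [a.hot * -2 + 47]
36. n0.val = "wr"  ["wr"]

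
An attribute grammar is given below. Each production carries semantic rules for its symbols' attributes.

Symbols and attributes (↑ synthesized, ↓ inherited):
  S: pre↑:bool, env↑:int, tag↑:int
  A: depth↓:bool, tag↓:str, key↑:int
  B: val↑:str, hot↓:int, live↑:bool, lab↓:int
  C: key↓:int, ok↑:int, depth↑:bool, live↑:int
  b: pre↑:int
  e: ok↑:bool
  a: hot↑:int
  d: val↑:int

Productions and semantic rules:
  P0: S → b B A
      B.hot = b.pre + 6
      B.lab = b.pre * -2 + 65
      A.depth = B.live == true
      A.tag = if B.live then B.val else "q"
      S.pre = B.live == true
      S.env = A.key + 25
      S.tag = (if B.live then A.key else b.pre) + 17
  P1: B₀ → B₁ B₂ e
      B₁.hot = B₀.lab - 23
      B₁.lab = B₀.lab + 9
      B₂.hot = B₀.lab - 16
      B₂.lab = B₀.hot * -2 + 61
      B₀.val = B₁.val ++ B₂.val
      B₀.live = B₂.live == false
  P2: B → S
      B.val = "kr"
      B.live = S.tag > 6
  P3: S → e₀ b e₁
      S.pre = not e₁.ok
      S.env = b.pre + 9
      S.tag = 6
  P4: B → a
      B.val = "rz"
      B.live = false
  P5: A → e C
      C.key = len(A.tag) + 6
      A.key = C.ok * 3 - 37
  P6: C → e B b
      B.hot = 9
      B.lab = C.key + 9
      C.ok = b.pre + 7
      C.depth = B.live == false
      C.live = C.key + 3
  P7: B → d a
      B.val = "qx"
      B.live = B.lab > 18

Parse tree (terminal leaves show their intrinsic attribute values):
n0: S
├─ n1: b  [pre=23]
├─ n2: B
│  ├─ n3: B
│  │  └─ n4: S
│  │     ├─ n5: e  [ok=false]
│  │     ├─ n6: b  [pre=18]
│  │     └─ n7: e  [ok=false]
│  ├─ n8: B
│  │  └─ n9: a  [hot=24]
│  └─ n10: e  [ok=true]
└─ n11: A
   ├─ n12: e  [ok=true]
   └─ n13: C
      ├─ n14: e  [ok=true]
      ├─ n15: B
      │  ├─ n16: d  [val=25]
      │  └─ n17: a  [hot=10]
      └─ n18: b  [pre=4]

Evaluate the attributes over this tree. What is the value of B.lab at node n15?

1. n1.pre = 23  [terminal]
2. n2.hot = 29  [b.pre + 6]
3. n2.lab = 19  [b.pre * -2 + 65]
4. n3.hot = -4  [B₀.lab - 23]
5. n3.lab = 28  [B₀.lab + 9]
6. n5.ok = false  [terminal]
7. n6.pre = 18  [terminal]
8. n7.ok = false  [terminal]
9. n4.pre = true  [not e₁.ok]
10. n4.env = 27  [b.pre + 9]
11. n4.tag = 6  [6]
12. n3.val = "kr"  ["kr"]
13. n3.live = false  [S.tag > 6]
14. n8.hot = 3  [B₀.lab - 16]
15. n8.lab = 3  [B₀.hot * -2 + 61]
16. n9.hot = 24  [terminal]
17. n8.val = "rz"  ["rz"]
18. n8.live = false  [false]
19. n10.ok = true  [terminal]
20. n2.val = "krrz"  [B₁.val ++ B₂.val]
21. n2.live = true  [B₂.live == false]
22. n11.depth = true  [B.live == true]
23. n11.tag = "krrz"  [if B.live then B.val else "q"]
24. n12.ok = true  [terminal]
25. n13.key = 10  [len(A.tag) + 6]
26. n14.ok = true  [terminal]
27. n15.hot = 9  [9]
28. n15.lab = 19  [C.key + 9]
29. n16.val = 25  [terminal]
30. n17.hot = 10  [terminal]
31. n15.val = "qx"  ["qx"]
32. n15.live = true  [B.lab > 18]
33. n18.pre = 4  [terminal]
34. n13.ok = 11  [b.pre + 7]
35. n13.depth = false  [B.live == false]
36. n13.live = 13  [C.key + 3]
37. n11.key = -4  [C.ok * 3 - 37]
38. n0.pre = true  [B.live == true]
39. n0.env = 21  [A.key + 25]
40. n0.tag = 13  [(if B.live then A.key else b.pre) + 17]

19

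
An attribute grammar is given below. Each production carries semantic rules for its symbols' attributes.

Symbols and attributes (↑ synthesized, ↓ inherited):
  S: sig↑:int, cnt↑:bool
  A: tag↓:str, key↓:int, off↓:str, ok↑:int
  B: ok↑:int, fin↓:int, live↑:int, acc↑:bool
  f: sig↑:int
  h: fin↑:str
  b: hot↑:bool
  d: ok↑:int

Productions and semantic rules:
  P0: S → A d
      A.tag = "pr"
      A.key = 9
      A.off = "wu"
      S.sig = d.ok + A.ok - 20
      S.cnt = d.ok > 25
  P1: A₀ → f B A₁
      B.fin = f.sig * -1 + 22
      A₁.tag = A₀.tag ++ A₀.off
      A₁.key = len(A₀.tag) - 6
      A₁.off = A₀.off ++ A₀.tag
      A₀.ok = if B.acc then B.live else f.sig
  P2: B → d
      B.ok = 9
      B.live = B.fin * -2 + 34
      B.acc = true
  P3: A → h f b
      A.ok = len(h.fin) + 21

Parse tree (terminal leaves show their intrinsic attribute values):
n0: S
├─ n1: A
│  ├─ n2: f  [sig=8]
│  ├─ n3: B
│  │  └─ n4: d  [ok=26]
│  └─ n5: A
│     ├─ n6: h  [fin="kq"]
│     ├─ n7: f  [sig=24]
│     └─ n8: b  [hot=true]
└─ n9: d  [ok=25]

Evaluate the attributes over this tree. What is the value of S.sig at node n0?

11

1. n1.tag = "pr"  ["pr"]
2. n1.key = 9  [9]
3. n1.off = "wu"  ["wu"]
4. n2.sig = 8  [terminal]
5. n3.fin = 14  [f.sig * -1 + 22]
6. n4.ok = 26  [terminal]
7. n3.ok = 9  [9]
8. n3.live = 6  [B.fin * -2 + 34]
9. n3.acc = true  [true]
10. n5.tag = "prwu"  [A₀.tag ++ A₀.off]
11. n5.key = -4  [len(A₀.tag) - 6]
12. n5.off = "wupr"  [A₀.off ++ A₀.tag]
13. n6.fin = "kq"  [terminal]
14. n7.sig = 24  [terminal]
15. n8.hot = true  [terminal]
16. n5.ok = 23  [len(h.fin) + 21]
17. n1.ok = 6  [if B.acc then B.live else f.sig]
18. n9.ok = 25  [terminal]
19. n0.sig = 11  [d.ok + A.ok - 20]
20. n0.cnt = false  [d.ok > 25]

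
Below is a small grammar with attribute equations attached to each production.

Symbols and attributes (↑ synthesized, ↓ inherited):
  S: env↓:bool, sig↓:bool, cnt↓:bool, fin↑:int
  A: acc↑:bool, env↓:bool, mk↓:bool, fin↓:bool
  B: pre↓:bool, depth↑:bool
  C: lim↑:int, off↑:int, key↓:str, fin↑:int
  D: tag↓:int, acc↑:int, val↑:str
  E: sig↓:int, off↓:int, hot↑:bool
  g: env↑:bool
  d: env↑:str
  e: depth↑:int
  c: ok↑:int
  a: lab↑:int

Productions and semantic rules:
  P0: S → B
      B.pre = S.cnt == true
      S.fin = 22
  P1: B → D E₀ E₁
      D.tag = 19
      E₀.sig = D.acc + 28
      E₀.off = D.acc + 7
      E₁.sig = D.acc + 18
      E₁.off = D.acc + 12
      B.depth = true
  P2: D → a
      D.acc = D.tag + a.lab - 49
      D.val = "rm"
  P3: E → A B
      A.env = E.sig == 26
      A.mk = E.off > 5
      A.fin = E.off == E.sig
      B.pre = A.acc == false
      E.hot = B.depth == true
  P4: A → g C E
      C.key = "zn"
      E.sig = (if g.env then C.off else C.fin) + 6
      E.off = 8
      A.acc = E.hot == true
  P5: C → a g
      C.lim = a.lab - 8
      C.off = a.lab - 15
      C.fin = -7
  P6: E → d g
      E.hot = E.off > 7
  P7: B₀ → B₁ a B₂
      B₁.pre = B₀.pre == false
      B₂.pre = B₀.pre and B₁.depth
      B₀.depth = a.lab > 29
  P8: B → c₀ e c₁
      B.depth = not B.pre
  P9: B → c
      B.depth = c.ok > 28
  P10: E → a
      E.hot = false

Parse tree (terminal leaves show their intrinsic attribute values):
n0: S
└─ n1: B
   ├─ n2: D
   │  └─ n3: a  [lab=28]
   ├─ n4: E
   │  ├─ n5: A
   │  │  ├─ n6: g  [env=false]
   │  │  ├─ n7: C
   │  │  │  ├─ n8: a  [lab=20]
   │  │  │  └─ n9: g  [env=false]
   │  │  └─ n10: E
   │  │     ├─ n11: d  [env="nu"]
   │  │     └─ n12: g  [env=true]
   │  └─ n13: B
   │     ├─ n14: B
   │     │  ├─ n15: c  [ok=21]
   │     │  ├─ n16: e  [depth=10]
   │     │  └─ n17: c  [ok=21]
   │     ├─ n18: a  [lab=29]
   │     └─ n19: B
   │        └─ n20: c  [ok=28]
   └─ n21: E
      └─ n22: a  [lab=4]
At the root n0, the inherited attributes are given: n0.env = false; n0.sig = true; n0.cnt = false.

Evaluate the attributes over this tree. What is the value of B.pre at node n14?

true

1. n0.env = false  [given at root]
2. n0.sig = true  [given at root]
3. n0.cnt = false  [given at root]
4. n1.pre = false  [S.cnt == true]
5. n2.tag = 19  [19]
6. n3.lab = 28  [terminal]
7. n2.acc = -2  [D.tag + a.lab - 49]
8. n2.val = "rm"  ["rm"]
9. n4.sig = 26  [D.acc + 28]
10. n4.off = 5  [D.acc + 7]
11. n5.env = true  [E.sig == 26]
12. n5.mk = false  [E.off > 5]
13. n5.fin = false  [E.off == E.sig]
14. n6.env = false  [terminal]
15. n7.key = "zn"  ["zn"]
16. n8.lab = 20  [terminal]
17. n9.env = false  [terminal]
18. n7.lim = 12  [a.lab - 8]
19. n7.off = 5  [a.lab - 15]
20. n7.fin = -7  [-7]
21. n10.sig = -1  [(if g.env then C.off else C.fin) + 6]
22. n10.off = 8  [8]
23. n11.env = "nu"  [terminal]
24. n12.env = true  [terminal]
25. n10.hot = true  [E.off > 7]
26. n5.acc = true  [E.hot == true]
27. n13.pre = false  [A.acc == false]
28. n14.pre = true  [B₀.pre == false]
29. n15.ok = 21  [terminal]
30. n16.depth = 10  [terminal]
31. n17.ok = 21  [terminal]
32. n14.depth = false  [not B.pre]
33. n18.lab = 29  [terminal]
34. n19.pre = false  [B₀.pre and B₁.depth]
35. n20.ok = 28  [terminal]
36. n19.depth = false  [c.ok > 28]
37. n13.depth = false  [a.lab > 29]
38. n4.hot = false  [B.depth == true]
39. n21.sig = 16  [D.acc + 18]
40. n21.off = 10  [D.acc + 12]
41. n22.lab = 4  [terminal]
42. n21.hot = false  [false]
43. n1.depth = true  [true]
44. n0.fin = 22  [22]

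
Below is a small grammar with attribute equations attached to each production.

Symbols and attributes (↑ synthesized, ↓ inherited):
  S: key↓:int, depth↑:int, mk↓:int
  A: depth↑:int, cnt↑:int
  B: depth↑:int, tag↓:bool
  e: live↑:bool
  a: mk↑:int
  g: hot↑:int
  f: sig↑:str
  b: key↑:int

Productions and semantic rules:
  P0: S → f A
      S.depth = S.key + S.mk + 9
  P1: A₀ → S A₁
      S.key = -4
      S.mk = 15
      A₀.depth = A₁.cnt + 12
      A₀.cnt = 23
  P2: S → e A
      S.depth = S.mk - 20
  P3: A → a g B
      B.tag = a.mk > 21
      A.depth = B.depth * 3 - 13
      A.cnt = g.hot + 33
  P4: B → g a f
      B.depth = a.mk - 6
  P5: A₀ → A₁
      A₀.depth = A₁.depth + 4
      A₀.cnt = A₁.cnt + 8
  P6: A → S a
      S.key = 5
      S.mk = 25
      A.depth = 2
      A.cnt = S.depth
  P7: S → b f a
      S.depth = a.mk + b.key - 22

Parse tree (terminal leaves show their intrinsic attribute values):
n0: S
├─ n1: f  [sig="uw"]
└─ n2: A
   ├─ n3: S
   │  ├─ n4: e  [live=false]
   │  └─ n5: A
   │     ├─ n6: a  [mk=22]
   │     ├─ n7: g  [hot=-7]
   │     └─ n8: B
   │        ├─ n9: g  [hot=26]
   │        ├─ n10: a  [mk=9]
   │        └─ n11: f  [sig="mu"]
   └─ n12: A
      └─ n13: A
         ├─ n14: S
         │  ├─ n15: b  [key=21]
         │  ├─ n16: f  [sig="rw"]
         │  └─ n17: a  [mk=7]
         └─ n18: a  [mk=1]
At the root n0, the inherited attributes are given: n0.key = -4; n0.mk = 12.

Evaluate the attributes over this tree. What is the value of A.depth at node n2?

1. n0.key = -4  [given at root]
2. n0.mk = 12  [given at root]
3. n1.sig = "uw"  [terminal]
4. n3.key = -4  [-4]
5. n3.mk = 15  [15]
6. n4.live = false  [terminal]
7. n6.mk = 22  [terminal]
8. n7.hot = -7  [terminal]
9. n8.tag = true  [a.mk > 21]
10. n9.hot = 26  [terminal]
11. n10.mk = 9  [terminal]
12. n11.sig = "mu"  [terminal]
13. n8.depth = 3  [a.mk - 6]
14. n5.depth = -4  [B.depth * 3 - 13]
15. n5.cnt = 26  [g.hot + 33]
16. n3.depth = -5  [S.mk - 20]
17. n14.key = 5  [5]
18. n14.mk = 25  [25]
19. n15.key = 21  [terminal]
20. n16.sig = "rw"  [terminal]
21. n17.mk = 7  [terminal]
22. n14.depth = 6  [a.mk + b.key - 22]
23. n18.mk = 1  [terminal]
24. n13.depth = 2  [2]
25. n13.cnt = 6  [S.depth]
26. n12.depth = 6  [A₁.depth + 4]
27. n12.cnt = 14  [A₁.cnt + 8]
28. n2.depth = 26  [A₁.cnt + 12]
29. n2.cnt = 23  [23]
30. n0.depth = 17  [S.key + S.mk + 9]

26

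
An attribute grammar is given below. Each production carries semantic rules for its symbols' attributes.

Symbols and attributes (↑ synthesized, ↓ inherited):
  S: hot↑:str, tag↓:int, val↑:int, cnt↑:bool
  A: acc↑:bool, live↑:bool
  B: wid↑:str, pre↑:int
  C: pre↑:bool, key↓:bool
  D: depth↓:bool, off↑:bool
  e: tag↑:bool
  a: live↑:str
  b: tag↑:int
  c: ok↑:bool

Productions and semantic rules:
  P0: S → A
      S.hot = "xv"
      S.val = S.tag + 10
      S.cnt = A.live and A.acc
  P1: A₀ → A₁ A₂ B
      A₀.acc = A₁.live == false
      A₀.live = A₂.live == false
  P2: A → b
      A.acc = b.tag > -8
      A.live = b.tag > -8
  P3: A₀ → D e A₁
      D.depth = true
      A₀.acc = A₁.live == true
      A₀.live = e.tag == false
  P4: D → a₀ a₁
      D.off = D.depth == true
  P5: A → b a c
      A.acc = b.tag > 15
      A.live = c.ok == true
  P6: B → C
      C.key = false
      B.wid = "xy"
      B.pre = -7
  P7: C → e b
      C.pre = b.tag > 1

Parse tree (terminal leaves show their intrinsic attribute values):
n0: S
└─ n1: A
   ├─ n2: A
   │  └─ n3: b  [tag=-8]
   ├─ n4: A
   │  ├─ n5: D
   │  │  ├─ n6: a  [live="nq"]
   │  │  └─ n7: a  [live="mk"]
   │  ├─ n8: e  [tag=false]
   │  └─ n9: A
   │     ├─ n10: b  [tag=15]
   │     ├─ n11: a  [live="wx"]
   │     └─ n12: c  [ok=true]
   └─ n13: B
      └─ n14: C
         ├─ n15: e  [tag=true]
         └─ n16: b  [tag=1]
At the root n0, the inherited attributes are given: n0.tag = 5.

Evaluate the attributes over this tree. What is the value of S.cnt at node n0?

1. n0.tag = 5  [given at root]
2. n3.tag = -8  [terminal]
3. n2.acc = false  [b.tag > -8]
4. n2.live = false  [b.tag > -8]
5. n5.depth = true  [true]
6. n6.live = "nq"  [terminal]
7. n7.live = "mk"  [terminal]
8. n5.off = true  [D.depth == true]
9. n8.tag = false  [terminal]
10. n10.tag = 15  [terminal]
11. n11.live = "wx"  [terminal]
12. n12.ok = true  [terminal]
13. n9.acc = false  [b.tag > 15]
14. n9.live = true  [c.ok == true]
15. n4.acc = true  [A₁.live == true]
16. n4.live = true  [e.tag == false]
17. n14.key = false  [false]
18. n15.tag = true  [terminal]
19. n16.tag = 1  [terminal]
20. n14.pre = false  [b.tag > 1]
21. n13.wid = "xy"  ["xy"]
22. n13.pre = -7  [-7]
23. n1.acc = true  [A₁.live == false]
24. n1.live = false  [A₂.live == false]
25. n0.hot = "xv"  ["xv"]
26. n0.val = 15  [S.tag + 10]
27. n0.cnt = false  [A.live and A.acc]

false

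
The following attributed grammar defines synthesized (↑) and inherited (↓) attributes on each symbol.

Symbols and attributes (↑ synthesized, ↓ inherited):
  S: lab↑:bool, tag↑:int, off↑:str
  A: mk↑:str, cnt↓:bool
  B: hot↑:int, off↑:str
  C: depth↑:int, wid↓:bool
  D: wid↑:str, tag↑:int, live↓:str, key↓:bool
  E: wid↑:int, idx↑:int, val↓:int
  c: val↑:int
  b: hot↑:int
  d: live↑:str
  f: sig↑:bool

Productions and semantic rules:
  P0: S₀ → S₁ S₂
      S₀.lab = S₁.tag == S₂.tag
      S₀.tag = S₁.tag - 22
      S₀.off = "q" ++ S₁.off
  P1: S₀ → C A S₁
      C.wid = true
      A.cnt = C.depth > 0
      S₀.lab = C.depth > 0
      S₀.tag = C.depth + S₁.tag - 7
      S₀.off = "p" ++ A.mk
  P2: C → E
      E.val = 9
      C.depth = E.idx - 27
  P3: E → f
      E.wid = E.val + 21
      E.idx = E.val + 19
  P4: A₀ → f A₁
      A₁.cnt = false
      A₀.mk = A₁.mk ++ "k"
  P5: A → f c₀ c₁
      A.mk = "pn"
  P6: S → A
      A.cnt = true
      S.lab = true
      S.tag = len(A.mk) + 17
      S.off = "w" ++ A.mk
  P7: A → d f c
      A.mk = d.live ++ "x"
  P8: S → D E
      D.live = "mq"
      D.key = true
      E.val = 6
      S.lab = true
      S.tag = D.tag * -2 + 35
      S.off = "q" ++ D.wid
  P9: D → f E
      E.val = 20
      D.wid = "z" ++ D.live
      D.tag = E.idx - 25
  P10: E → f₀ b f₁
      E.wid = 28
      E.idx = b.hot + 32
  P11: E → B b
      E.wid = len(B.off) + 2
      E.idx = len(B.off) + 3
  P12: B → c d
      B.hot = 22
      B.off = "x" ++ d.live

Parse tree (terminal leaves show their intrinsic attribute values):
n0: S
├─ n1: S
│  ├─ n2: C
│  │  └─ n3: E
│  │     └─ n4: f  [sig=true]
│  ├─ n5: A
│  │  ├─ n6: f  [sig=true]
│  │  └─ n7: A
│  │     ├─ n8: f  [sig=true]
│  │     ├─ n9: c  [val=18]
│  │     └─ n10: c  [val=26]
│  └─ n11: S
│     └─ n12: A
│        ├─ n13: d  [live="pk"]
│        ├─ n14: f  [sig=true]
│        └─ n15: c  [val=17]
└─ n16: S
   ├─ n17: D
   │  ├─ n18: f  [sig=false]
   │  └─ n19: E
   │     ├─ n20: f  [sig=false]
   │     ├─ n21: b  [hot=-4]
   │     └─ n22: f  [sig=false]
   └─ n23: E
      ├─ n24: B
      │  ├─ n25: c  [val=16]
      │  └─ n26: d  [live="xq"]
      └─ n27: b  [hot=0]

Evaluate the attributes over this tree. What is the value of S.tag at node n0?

1. n2.wid = true  [true]
2. n3.val = 9  [9]
3. n4.sig = true  [terminal]
4. n3.wid = 30  [E.val + 21]
5. n3.idx = 28  [E.val + 19]
6. n2.depth = 1  [E.idx - 27]
7. n5.cnt = true  [C.depth > 0]
8. n6.sig = true  [terminal]
9. n7.cnt = false  [false]
10. n8.sig = true  [terminal]
11. n9.val = 18  [terminal]
12. n10.val = 26  [terminal]
13. n7.mk = "pn"  ["pn"]
14. n5.mk = "pnk"  [A₁.mk ++ "k"]
15. n12.cnt = true  [true]
16. n13.live = "pk"  [terminal]
17. n14.sig = true  [terminal]
18. n15.val = 17  [terminal]
19. n12.mk = "pkx"  [d.live ++ "x"]
20. n11.lab = true  [true]
21. n11.tag = 20  [len(A.mk) + 17]
22. n11.off = "wpkx"  ["w" ++ A.mk]
23. n1.lab = true  [C.depth > 0]
24. n1.tag = 14  [C.depth + S₁.tag - 7]
25. n1.off = "ppnk"  ["p" ++ A.mk]
26. n17.live = "mq"  ["mq"]
27. n17.key = true  [true]
28. n18.sig = false  [terminal]
29. n19.val = 20  [20]
30. n20.sig = false  [terminal]
31. n21.hot = -4  [terminal]
32. n22.sig = false  [terminal]
33. n19.wid = 28  [28]
34. n19.idx = 28  [b.hot + 32]
35. n17.wid = "zmq"  ["z" ++ D.live]
36. n17.tag = 3  [E.idx - 25]
37. n23.val = 6  [6]
38. n25.val = 16  [terminal]
39. n26.live = "xq"  [terminal]
40. n24.hot = 22  [22]
41. n24.off = "xxq"  ["x" ++ d.live]
42. n27.hot = 0  [terminal]
43. n23.wid = 5  [len(B.off) + 2]
44. n23.idx = 6  [len(B.off) + 3]
45. n16.lab = true  [true]
46. n16.tag = 29  [D.tag * -2 + 35]
47. n16.off = "qzmq"  ["q" ++ D.wid]
48. n0.lab = false  [S₁.tag == S₂.tag]
49. n0.tag = -8  [S₁.tag - 22]
50. n0.off = "qppnk"  ["q" ++ S₁.off]

-8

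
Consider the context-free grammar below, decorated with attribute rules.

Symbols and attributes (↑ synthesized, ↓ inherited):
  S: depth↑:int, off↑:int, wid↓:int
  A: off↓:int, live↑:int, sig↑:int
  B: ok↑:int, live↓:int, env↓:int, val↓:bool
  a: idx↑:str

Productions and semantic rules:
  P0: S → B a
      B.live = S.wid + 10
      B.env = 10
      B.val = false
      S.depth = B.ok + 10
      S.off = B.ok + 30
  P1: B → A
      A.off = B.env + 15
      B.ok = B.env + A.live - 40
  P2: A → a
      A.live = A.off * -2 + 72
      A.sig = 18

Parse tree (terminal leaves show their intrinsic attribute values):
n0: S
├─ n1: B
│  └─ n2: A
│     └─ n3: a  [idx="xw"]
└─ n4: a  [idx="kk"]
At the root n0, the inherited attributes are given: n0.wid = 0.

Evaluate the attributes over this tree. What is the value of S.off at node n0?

1. n0.wid = 0  [given at root]
2. n1.live = 10  [S.wid + 10]
3. n1.env = 10  [10]
4. n1.val = false  [false]
5. n2.off = 25  [B.env + 15]
6. n3.idx = "xw"  [terminal]
7. n2.live = 22  [A.off * -2 + 72]
8. n2.sig = 18  [18]
9. n1.ok = -8  [B.env + A.live - 40]
10. n4.idx = "kk"  [terminal]
11. n0.depth = 2  [B.ok + 10]
12. n0.off = 22  [B.ok + 30]

22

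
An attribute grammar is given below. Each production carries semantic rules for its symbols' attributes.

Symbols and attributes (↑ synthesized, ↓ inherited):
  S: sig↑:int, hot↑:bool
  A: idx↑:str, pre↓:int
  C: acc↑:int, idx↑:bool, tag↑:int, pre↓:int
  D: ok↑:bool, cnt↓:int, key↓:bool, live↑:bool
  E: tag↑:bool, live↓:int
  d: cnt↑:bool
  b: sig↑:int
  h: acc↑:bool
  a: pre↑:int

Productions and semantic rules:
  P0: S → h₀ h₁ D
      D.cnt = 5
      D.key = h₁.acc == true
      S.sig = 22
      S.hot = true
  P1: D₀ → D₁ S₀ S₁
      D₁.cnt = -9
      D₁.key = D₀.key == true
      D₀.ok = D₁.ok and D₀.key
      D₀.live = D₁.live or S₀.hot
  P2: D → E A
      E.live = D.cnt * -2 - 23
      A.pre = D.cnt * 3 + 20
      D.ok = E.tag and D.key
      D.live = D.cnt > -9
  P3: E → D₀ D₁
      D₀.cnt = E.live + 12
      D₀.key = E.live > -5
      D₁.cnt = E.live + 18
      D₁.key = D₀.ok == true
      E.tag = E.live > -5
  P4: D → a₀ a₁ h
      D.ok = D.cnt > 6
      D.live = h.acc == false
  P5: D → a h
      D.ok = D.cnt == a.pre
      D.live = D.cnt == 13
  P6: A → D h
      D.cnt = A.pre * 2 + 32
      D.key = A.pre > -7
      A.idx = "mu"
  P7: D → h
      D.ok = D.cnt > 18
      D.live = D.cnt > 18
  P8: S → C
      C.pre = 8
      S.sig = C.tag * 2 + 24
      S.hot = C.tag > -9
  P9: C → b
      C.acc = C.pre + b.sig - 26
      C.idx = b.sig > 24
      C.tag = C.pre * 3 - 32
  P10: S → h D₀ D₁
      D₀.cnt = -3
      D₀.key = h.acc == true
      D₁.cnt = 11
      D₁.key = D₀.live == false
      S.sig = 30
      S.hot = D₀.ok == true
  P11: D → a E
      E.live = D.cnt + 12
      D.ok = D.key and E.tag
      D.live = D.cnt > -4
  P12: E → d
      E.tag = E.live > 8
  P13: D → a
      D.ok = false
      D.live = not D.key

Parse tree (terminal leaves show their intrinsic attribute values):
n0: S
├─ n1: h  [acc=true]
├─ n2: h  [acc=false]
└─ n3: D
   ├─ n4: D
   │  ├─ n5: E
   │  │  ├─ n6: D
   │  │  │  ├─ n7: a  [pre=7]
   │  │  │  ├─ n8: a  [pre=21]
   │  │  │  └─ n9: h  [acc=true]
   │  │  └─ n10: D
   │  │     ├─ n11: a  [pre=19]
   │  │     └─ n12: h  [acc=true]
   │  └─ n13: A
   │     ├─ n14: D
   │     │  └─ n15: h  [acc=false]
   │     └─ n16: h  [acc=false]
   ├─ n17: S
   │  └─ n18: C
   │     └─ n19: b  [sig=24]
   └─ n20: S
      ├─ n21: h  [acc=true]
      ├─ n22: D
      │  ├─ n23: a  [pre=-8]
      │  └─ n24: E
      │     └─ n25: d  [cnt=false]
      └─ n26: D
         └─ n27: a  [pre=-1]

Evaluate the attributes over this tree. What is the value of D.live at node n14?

false

1. n1.acc = true  [terminal]
2. n2.acc = false  [terminal]
3. n3.cnt = 5  [5]
4. n3.key = false  [h₁.acc == true]
5. n4.cnt = -9  [-9]
6. n4.key = false  [D₀.key == true]
7. n5.live = -5  [D.cnt * -2 - 23]
8. n6.cnt = 7  [E.live + 12]
9. n6.key = false  [E.live > -5]
10. n7.pre = 7  [terminal]
11. n8.pre = 21  [terminal]
12. n9.acc = true  [terminal]
13. n6.ok = true  [D.cnt > 6]
14. n6.live = false  [h.acc == false]
15. n10.cnt = 13  [E.live + 18]
16. n10.key = true  [D₀.ok == true]
17. n11.pre = 19  [terminal]
18. n12.acc = true  [terminal]
19. n10.ok = false  [D.cnt == a.pre]
20. n10.live = true  [D.cnt == 13]
21. n5.tag = false  [E.live > -5]
22. n13.pre = -7  [D.cnt * 3 + 20]
23. n14.cnt = 18  [A.pre * 2 + 32]
24. n14.key = false  [A.pre > -7]
25. n15.acc = false  [terminal]
26. n14.ok = false  [D.cnt > 18]
27. n14.live = false  [D.cnt > 18]
28. n16.acc = false  [terminal]
29. n13.idx = "mu"  ["mu"]
30. n4.ok = false  [E.tag and D.key]
31. n4.live = false  [D.cnt > -9]
32. n18.pre = 8  [8]
33. n19.sig = 24  [terminal]
34. n18.acc = 6  [C.pre + b.sig - 26]
35. n18.idx = false  [b.sig > 24]
36. n18.tag = -8  [C.pre * 3 - 32]
37. n17.sig = 8  [C.tag * 2 + 24]
38. n17.hot = true  [C.tag > -9]
39. n21.acc = true  [terminal]
40. n22.cnt = -3  [-3]
41. n22.key = true  [h.acc == true]
42. n23.pre = -8  [terminal]
43. n24.live = 9  [D.cnt + 12]
44. n25.cnt = false  [terminal]
45. n24.tag = true  [E.live > 8]
46. n22.ok = true  [D.key and E.tag]
47. n22.live = true  [D.cnt > -4]
48. n26.cnt = 11  [11]
49. n26.key = false  [D₀.live == false]
50. n27.pre = -1  [terminal]
51. n26.ok = false  [false]
52. n26.live = true  [not D.key]
53. n20.sig = 30  [30]
54. n20.hot = true  [D₀.ok == true]
55. n3.ok = false  [D₁.ok and D₀.key]
56. n3.live = true  [D₁.live or S₀.hot]
57. n0.sig = 22  [22]
58. n0.hot = true  [true]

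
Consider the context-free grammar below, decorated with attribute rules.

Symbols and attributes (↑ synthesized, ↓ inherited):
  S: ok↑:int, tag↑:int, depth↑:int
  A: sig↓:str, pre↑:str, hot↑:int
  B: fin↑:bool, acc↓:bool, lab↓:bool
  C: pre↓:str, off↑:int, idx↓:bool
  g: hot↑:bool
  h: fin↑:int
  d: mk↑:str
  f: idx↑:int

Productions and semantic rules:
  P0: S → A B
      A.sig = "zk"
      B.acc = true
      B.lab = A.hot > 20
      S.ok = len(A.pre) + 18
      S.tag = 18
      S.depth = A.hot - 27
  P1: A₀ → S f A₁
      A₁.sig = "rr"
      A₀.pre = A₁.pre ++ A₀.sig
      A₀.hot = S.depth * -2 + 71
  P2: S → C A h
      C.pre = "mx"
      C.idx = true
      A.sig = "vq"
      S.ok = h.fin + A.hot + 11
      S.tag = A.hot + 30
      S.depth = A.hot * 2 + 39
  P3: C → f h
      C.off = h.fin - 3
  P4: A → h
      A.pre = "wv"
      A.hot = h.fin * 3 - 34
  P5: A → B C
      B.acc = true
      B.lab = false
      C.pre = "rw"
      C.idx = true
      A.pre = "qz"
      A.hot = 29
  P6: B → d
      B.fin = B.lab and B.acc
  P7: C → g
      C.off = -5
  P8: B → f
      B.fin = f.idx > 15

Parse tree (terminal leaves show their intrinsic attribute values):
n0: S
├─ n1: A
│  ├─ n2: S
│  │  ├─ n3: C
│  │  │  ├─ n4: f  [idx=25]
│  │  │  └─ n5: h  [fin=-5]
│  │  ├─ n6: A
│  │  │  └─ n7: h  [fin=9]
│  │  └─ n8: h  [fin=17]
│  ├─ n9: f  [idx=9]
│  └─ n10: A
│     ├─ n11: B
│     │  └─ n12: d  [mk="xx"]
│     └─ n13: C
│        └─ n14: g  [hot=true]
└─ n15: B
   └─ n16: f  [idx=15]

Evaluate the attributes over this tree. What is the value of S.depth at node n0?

1. n1.sig = "zk"  ["zk"]
2. n3.pre = "mx"  ["mx"]
3. n3.idx = true  [true]
4. n4.idx = 25  [terminal]
5. n5.fin = -5  [terminal]
6. n3.off = -8  [h.fin - 3]
7. n6.sig = "vq"  ["vq"]
8. n7.fin = 9  [terminal]
9. n6.pre = "wv"  ["wv"]
10. n6.hot = -7  [h.fin * 3 - 34]
11. n8.fin = 17  [terminal]
12. n2.ok = 21  [h.fin + A.hot + 11]
13. n2.tag = 23  [A.hot + 30]
14. n2.depth = 25  [A.hot * 2 + 39]
15. n9.idx = 9  [terminal]
16. n10.sig = "rr"  ["rr"]
17. n11.acc = true  [true]
18. n11.lab = false  [false]
19. n12.mk = "xx"  [terminal]
20. n11.fin = false  [B.lab and B.acc]
21. n13.pre = "rw"  ["rw"]
22. n13.idx = true  [true]
23. n14.hot = true  [terminal]
24. n13.off = -5  [-5]
25. n10.pre = "qz"  ["qz"]
26. n10.hot = 29  [29]
27. n1.pre = "qzzk"  [A₁.pre ++ A₀.sig]
28. n1.hot = 21  [S.depth * -2 + 71]
29. n15.acc = true  [true]
30. n15.lab = true  [A.hot > 20]
31. n16.idx = 15  [terminal]
32. n15.fin = false  [f.idx > 15]
33. n0.ok = 22  [len(A.pre) + 18]
34. n0.tag = 18  [18]
35. n0.depth = -6  [A.hot - 27]

-6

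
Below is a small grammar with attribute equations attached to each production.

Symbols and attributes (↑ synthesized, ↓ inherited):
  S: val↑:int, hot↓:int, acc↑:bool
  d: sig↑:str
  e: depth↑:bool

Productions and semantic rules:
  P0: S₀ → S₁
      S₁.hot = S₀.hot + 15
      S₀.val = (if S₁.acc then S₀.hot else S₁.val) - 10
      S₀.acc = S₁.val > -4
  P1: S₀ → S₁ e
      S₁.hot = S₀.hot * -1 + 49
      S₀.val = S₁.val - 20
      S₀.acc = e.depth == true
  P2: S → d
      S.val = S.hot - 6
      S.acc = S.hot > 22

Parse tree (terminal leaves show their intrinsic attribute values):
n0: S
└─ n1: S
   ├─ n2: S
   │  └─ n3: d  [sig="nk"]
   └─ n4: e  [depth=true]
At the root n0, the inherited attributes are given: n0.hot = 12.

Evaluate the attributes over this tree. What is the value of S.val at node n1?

1. n0.hot = 12  [given at root]
2. n1.hot = 27  [S₀.hot + 15]
3. n2.hot = 22  [S₀.hot * -1 + 49]
4. n3.sig = "nk"  [terminal]
5. n2.val = 16  [S.hot - 6]
6. n2.acc = false  [S.hot > 22]
7. n4.depth = true  [terminal]
8. n1.val = -4  [S₁.val - 20]
9. n1.acc = true  [e.depth == true]
10. n0.val = 2  [(if S₁.acc then S₀.hot else S₁.val) - 10]
11. n0.acc = false  [S₁.val > -4]

-4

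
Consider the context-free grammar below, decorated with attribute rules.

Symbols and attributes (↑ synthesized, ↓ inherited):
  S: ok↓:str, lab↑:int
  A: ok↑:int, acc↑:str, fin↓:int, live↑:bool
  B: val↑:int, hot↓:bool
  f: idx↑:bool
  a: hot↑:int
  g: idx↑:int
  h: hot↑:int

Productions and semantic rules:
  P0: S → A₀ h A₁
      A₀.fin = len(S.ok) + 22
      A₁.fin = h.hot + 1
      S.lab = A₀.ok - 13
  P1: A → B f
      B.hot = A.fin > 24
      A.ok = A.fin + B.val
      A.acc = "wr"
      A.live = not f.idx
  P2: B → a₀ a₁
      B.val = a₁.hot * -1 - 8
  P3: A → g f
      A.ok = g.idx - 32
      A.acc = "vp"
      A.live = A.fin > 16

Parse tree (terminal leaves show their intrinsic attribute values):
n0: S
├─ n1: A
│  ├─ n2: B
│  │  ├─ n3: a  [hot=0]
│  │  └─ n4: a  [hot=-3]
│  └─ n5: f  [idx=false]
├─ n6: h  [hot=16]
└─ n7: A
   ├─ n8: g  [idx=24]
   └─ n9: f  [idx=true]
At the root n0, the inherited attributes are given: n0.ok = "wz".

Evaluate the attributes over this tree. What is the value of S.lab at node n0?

6

1. n0.ok = "wz"  [given at root]
2. n1.fin = 24  [len(S.ok) + 22]
3. n2.hot = false  [A.fin > 24]
4. n3.hot = 0  [terminal]
5. n4.hot = -3  [terminal]
6. n2.val = -5  [a₁.hot * -1 - 8]
7. n5.idx = false  [terminal]
8. n1.ok = 19  [A.fin + B.val]
9. n1.acc = "wr"  ["wr"]
10. n1.live = true  [not f.idx]
11. n6.hot = 16  [terminal]
12. n7.fin = 17  [h.hot + 1]
13. n8.idx = 24  [terminal]
14. n9.idx = true  [terminal]
15. n7.ok = -8  [g.idx - 32]
16. n7.acc = "vp"  ["vp"]
17. n7.live = true  [A.fin > 16]
18. n0.lab = 6  [A₀.ok - 13]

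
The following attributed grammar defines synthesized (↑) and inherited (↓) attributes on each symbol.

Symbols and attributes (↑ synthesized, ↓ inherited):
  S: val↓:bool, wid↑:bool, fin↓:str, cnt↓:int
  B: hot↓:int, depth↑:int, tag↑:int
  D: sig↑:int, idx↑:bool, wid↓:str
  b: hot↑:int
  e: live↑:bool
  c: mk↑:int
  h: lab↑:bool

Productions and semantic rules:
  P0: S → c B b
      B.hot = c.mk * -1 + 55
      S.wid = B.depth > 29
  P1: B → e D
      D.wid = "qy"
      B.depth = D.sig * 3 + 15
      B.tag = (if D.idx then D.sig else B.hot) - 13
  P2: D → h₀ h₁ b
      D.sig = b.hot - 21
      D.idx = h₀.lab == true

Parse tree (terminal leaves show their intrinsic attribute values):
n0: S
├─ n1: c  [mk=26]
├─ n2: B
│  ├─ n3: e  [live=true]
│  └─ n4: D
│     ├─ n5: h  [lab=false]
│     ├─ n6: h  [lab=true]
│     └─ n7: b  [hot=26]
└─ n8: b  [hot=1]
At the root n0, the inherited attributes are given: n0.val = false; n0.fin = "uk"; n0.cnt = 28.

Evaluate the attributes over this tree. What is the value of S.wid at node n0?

true

1. n0.val = false  [given at root]
2. n0.fin = "uk"  [given at root]
3. n0.cnt = 28  [given at root]
4. n1.mk = 26  [terminal]
5. n2.hot = 29  [c.mk * -1 + 55]
6. n3.live = true  [terminal]
7. n4.wid = "qy"  ["qy"]
8. n5.lab = false  [terminal]
9. n6.lab = true  [terminal]
10. n7.hot = 26  [terminal]
11. n4.sig = 5  [b.hot - 21]
12. n4.idx = false  [h₀.lab == true]
13. n2.depth = 30  [D.sig * 3 + 15]
14. n2.tag = 16  [(if D.idx then D.sig else B.hot) - 13]
15. n8.hot = 1  [terminal]
16. n0.wid = true  [B.depth > 29]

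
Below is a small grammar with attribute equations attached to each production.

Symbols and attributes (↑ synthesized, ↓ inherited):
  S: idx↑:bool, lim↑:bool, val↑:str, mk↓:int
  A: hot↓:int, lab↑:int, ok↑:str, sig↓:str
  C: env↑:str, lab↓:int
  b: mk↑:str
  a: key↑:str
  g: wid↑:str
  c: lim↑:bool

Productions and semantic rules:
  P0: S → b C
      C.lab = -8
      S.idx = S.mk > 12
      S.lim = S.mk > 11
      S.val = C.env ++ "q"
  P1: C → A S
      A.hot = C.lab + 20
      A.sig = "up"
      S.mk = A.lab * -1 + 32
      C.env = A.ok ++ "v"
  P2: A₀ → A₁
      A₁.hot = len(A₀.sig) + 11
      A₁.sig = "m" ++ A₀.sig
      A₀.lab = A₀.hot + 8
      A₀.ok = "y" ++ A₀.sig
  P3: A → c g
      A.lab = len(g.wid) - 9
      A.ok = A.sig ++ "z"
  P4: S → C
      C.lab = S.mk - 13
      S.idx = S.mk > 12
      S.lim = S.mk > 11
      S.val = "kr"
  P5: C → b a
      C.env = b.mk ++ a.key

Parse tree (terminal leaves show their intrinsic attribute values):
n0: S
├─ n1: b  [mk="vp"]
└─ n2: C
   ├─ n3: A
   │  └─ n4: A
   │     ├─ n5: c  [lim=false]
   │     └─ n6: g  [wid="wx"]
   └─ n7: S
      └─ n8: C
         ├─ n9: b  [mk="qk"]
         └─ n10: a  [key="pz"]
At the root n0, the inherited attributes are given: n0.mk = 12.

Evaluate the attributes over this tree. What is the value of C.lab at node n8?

1. n0.mk = 12  [given at root]
2. n1.mk = "vp"  [terminal]
3. n2.lab = -8  [-8]
4. n3.hot = 12  [C.lab + 20]
5. n3.sig = "up"  ["up"]
6. n4.hot = 13  [len(A₀.sig) + 11]
7. n4.sig = "mup"  ["m" ++ A₀.sig]
8. n5.lim = false  [terminal]
9. n6.wid = "wx"  [terminal]
10. n4.lab = -7  [len(g.wid) - 9]
11. n4.ok = "mupz"  [A.sig ++ "z"]
12. n3.lab = 20  [A₀.hot + 8]
13. n3.ok = "yup"  ["y" ++ A₀.sig]
14. n7.mk = 12  [A.lab * -1 + 32]
15. n8.lab = -1  [S.mk - 13]
16. n9.mk = "qk"  [terminal]
17. n10.key = "pz"  [terminal]
18. n8.env = "qkpz"  [b.mk ++ a.key]
19. n7.idx = false  [S.mk > 12]
20. n7.lim = true  [S.mk > 11]
21. n7.val = "kr"  ["kr"]
22. n2.env = "yupv"  [A.ok ++ "v"]
23. n0.idx = false  [S.mk > 12]
24. n0.lim = true  [S.mk > 11]
25. n0.val = "yupvq"  [C.env ++ "q"]

-1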